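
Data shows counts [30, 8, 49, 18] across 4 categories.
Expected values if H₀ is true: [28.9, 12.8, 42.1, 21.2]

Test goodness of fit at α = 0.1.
Chi-square goodness of fit test:
H₀: observed counts match expected distribution
H₁: observed counts differ from expected distribution
df = k - 1 = 3
χ² = Σ(O - E)²/E
   = (30 - 28.9)²/28.9 + (8 - 12.8)²/12.8 + (49 - 42.1)²/42.1 + (18 - 21.2)²/21.2
   = 0.042 + 1.800 + 1.131 + 0.483
   = 3.46
p-value = 0.3265

Since p-value > α = 0.1, we fail to reject H₀.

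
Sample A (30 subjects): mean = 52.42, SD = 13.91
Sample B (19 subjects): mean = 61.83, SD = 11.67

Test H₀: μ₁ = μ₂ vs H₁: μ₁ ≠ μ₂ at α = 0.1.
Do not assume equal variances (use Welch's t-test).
Welch's two-sample t-test:
H₀: μ₁ = μ₂
H₁: μ₁ ≠ μ₂
s₁²/n₁ = 13.91²/30 = 6.4496,  s₂²/n₂ = 11.67²/19 = 7.1678
SE = √(s₁²/n₁ + s₂²/n₂) = √(6.4496 + 7.1678) = 3.6902
df (Welch-Satterthwaite) = (s₁²/n₁ + s₂²/n₂)² / [(s₁²/n₁)²/(n₁-1) + (s₂²/n₂)²/(n₂-1)] ≈ 43.24
t = (x̄₁ - x̄₂) / SE = (52.42 - 61.83) / 3.6902 = -9.41 / 3.6902 = -2.550
p-value = 0.0144

Since p-value < α = 0.1, we reject H₀.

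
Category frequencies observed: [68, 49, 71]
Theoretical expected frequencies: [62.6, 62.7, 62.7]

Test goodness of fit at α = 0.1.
Chi-square goodness of fit test:
H₀: observed counts match expected distribution
H₁: observed counts differ from expected distribution
df = k - 1 = 2
χ² = Σ(O - E)²/E
   = (68 - 62.6)²/62.6 + (49 - 62.7)²/62.7 + (71 - 62.7)²/62.7
   = 0.466 + 2.993 + 1.099
   = 4.56
p-value = 0.1024

Since p-value > α = 0.1, we fail to reject H₀.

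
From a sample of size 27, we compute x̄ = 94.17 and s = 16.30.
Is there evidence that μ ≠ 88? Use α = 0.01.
One-sample t-test:
H₀: μ = 88
H₁: μ ≠ 88
df = n - 1 = 26
t = (x̄ - μ₀) / (s/√n) = (94.17 - 88) / (16.30/√27) = 1.967
p-value = 0.0600

Since p-value > α = 0.01, we fail to reject H₀.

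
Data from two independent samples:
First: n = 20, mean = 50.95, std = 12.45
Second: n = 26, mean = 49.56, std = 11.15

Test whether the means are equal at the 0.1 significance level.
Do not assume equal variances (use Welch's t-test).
Welch's two-sample t-test:
H₀: μ₁ = μ₂
H₁: μ₁ ≠ μ₂
s₁²/n₁ = 12.45²/20 = 7.7501,  s₂²/n₂ = 11.15²/26 = 4.7816
SE = √(s₁²/n₁ + s₂²/n₂) = √(7.7501 + 4.7816) = 3.5400
df (Welch-Satterthwaite) = (s₁²/n₁ + s₂²/n₂)² / [(s₁²/n₁)²/(n₁-1) + (s₂²/n₂)²/(n₂-1)] ≈ 38.53
t = (x̄₁ - x̄₂) / SE = (50.95 - 49.56) / 3.5400 = 1.39 / 3.5400 = 0.393
p-value = 0.6967

Since p-value > α = 0.1, we fail to reject H₀.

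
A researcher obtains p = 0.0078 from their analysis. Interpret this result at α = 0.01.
Since p = 0.0078 < α = 0.01, reject H₀.
There is sufficient evidence to reject the null hypothesis; the result is statistically significant at the 0.01 level.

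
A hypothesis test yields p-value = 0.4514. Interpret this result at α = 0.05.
Since p = 0.4514 > α = 0.05, fail to reject H₀.
There is insufficient evidence to reject the null hypothesis; the result is not statistically significant at the 0.05 level.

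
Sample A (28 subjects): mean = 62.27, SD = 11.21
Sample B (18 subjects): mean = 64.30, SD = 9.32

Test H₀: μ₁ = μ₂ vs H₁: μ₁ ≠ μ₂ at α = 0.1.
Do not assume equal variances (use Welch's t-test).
Welch's two-sample t-test:
H₀: μ₁ = μ₂
H₁: μ₁ ≠ μ₂
s₁²/n₁ = 11.21²/28 = 4.4880,  s₂²/n₂ = 9.32²/18 = 4.8257
SE = √(s₁²/n₁ + s₂²/n₂) = √(4.4880 + 4.8257) = 3.0518
df (Welch-Satterthwaite) = (s₁²/n₁ + s₂²/n₂)² / [(s₁²/n₁)²/(n₁-1) + (s₂²/n₂)²/(n₂-1)] ≈ 41.00
t = (x̄₁ - x̄₂) / SE = (62.27 - 64.30) / 3.0518 = -2.03 / 3.0518 = -0.665
p-value = 0.5097

Since p-value > α = 0.1, we fail to reject H₀.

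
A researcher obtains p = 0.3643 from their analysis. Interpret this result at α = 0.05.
Since p = 0.3643 > α = 0.05, fail to reject H₀.
There is insufficient evidence to reject the null hypothesis; the result is not statistically significant at the 0.05 level.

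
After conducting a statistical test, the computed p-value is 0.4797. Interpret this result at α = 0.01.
Since p = 0.4797 > α = 0.01, fail to reject H₀.
There is insufficient evidence to reject the null hypothesis; the result is not statistically significant at the 0.01 level.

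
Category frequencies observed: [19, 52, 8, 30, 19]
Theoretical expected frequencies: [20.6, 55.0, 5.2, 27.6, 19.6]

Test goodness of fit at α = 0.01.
Chi-square goodness of fit test:
H₀: observed counts match expected distribution
H₁: observed counts differ from expected distribution
df = k - 1 = 4
χ² = Σ(O - E)²/E
   = (19 - 20.6)²/20.6 + (52 - 55.0)²/55.0 + (8 - 5.2)²/5.2 + (30 - 27.6)²/27.6 + (19 - 19.6)²/19.6
   = 0.124 + 0.164 + 1.508 + 0.209 + 0.018
   = 2.02
p-value = 0.7316

Since p-value > α = 0.01, we fail to reject H₀.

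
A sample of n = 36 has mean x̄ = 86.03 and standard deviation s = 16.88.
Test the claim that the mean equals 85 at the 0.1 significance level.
One-sample t-test:
H₀: μ = 85
H₁: μ ≠ 85
df = n - 1 = 35
t = (x̄ - μ₀) / (s/√n) = (86.03 - 85) / (16.88/√36) = 0.366
p-value = 0.7165

Since p-value > α = 0.1, we fail to reject H₀.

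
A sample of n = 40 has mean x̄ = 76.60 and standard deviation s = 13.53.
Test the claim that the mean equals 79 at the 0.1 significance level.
One-sample t-test:
H₀: μ = 79
H₁: μ ≠ 79
df = n - 1 = 39
t = (x̄ - μ₀) / (s/√n) = (76.60 - 79) / (13.53/√40) = -1.122
p-value = 0.2688

Since p-value > α = 0.1, we fail to reject H₀.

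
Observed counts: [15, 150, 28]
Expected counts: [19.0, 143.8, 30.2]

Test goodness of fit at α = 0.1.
Chi-square goodness of fit test:
H₀: observed counts match expected distribution
H₁: observed counts differ from expected distribution
df = k - 1 = 2
χ² = Σ(O - E)²/E
   = (15 - 19.0)²/19.0 + (150 - 143.8)²/143.8 + (28 - 30.2)²/30.2
   = 0.842 + 0.267 + 0.160
   = 1.27
p-value = 0.5300

Since p-value > α = 0.1, we fail to reject H₀.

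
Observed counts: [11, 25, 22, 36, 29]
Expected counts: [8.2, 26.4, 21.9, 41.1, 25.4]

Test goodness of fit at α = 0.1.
Chi-square goodness of fit test:
H₀: observed counts match expected distribution
H₁: observed counts differ from expected distribution
df = k - 1 = 4
χ² = Σ(O - E)²/E
   = (11 - 8.2)²/8.2 + (25 - 26.4)²/26.4 + (22 - 21.9)²/21.9 + (36 - 41.1)²/41.1 + (29 - 25.4)²/25.4
   = 0.956 + 0.074 + 0.000 + 0.633 + 0.510
   = 2.17
p-value = 0.7038

Since p-value > α = 0.1, we fail to reject H₀.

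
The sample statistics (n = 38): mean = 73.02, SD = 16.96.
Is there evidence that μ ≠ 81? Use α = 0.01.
One-sample t-test:
H₀: μ = 81
H₁: μ ≠ 81
df = n - 1 = 37
t = (x̄ - μ₀) / (s/√n) = (73.02 - 81) / (16.96/√38) = -2.900
p-value = 0.0062

Since p-value < α = 0.01, we reject H₀.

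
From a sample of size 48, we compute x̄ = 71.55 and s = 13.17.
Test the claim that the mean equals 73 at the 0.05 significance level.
One-sample t-test:
H₀: μ = 73
H₁: μ ≠ 73
df = n - 1 = 47
t = (x̄ - μ₀) / (s/√n) = (71.55 - 73) / (13.17/√48) = -0.763
p-value = 0.4494

Since p-value > α = 0.05, we fail to reject H₀.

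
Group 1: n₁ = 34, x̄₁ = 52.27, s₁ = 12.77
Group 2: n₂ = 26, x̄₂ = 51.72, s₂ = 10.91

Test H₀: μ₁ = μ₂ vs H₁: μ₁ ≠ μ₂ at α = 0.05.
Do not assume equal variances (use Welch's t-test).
Welch's two-sample t-test:
H₀: μ₁ = μ₂
H₁: μ₁ ≠ μ₂
s₁²/n₁ = 12.77²/34 = 4.7963,  s₂²/n₂ = 10.91²/26 = 4.5780
SE = √(s₁²/n₁ + s₂²/n₂) = √(4.7963 + 4.5780) = 3.0617
df (Welch-Satterthwaite) = (s₁²/n₁ + s₂²/n₂)² / [(s₁²/n₁)²/(n₁-1) + (s₂²/n₂)²/(n₂-1)] ≈ 57.23
t = (x̄₁ - x̄₂) / SE = (52.27 - 51.72) / 3.0617 = 0.55 / 3.0617 = 0.180
p-value = 0.8581

Since p-value > α = 0.05, we fail to reject H₀.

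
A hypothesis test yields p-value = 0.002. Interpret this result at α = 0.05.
Since p = 0.002 < α = 0.05, reject H₀.
There is sufficient evidence to reject the null hypothesis; the result is statistically significant at the 0.05 level.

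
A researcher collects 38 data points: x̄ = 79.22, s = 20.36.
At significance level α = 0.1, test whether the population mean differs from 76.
One-sample t-test:
H₀: μ = 76
H₁: μ ≠ 76
df = n - 1 = 37
t = (x̄ - μ₀) / (s/√n) = (79.22 - 76) / (20.36/√38) = 0.975
p-value = 0.3359

Since p-value > α = 0.1, we fail to reject H₀.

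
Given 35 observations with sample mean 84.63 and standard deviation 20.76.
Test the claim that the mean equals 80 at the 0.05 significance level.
One-sample t-test:
H₀: μ = 80
H₁: μ ≠ 80
df = n - 1 = 34
t = (x̄ - μ₀) / (s/√n) = (84.63 - 80) / (20.76/√35) = 1.319
p-value = 0.1958

Since p-value > α = 0.05, we fail to reject H₀.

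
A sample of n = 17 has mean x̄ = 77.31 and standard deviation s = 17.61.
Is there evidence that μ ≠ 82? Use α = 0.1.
One-sample t-test:
H₀: μ = 82
H₁: μ ≠ 82
df = n - 1 = 16
t = (x̄ - μ₀) / (s/√n) = (77.31 - 82) / (17.61/√17) = -1.098
p-value = 0.2884

Since p-value > α = 0.1, we fail to reject H₀.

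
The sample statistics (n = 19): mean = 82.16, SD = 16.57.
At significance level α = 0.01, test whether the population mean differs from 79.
One-sample t-test:
H₀: μ = 79
H₁: μ ≠ 79
df = n - 1 = 18
t = (x̄ - μ₀) / (s/√n) = (82.16 - 79) / (16.57/√19) = 0.831
p-value = 0.4167

Since p-value > α = 0.01, we fail to reject H₀.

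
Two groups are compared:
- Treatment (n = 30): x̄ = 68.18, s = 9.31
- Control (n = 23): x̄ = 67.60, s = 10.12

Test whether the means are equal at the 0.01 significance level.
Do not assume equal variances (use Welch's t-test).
Welch's two-sample t-test:
H₀: μ₁ = μ₂
H₁: μ₁ ≠ μ₂
s₁²/n₁ = 9.31²/30 = 2.8892,  s₂²/n₂ = 10.12²/23 = 4.4528
SE = √(s₁²/n₁ + s₂²/n₂) = √(2.8892 + 4.4528) = 2.7096
df (Welch-Satterthwaite) = (s₁²/n₁ + s₂²/n₂)² / [(s₁²/n₁)²/(n₁-1) + (s₂²/n₂)²/(n₂-1)] ≈ 45.33
t = (x̄₁ - x̄₂) / SE = (68.18 - 67.60) / 2.7096 = 0.58 / 2.7096 = 0.214
p-value = 0.8315

Since p-value > α = 0.01, we fail to reject H₀.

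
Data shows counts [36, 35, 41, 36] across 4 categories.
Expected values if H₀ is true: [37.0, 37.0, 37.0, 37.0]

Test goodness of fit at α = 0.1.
Chi-square goodness of fit test:
H₀: observed counts match expected distribution
H₁: observed counts differ from expected distribution
df = k - 1 = 3
χ² = Σ(O - E)²/E
   = (36 - 37.0)²/37.0 + (35 - 37.0)²/37.0 + (41 - 37.0)²/37.0 + (36 - 37.0)²/37.0
   = 0.027 + 0.108 + 0.432 + 0.027
   = 0.59
p-value = 0.8977

Since p-value > α = 0.1, we fail to reject H₀.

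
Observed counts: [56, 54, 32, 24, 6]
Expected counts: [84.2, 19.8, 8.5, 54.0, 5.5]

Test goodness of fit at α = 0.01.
Chi-square goodness of fit test:
H₀: observed counts match expected distribution
H₁: observed counts differ from expected distribution
df = k - 1 = 4
χ² = Σ(O - E)²/E
   = (56 - 84.2)²/84.2 + (54 - 19.8)²/19.8 + (32 - 8.5)²/8.5 + (24 - 54.0)²/54.0 + (6 - 5.5)²/5.5
   = 9.445 + 59.073 + 64.971 + 16.667 + 0.045
   = 150.20
p-value < 0.0001

Since p-value < α = 0.01, we reject H₀.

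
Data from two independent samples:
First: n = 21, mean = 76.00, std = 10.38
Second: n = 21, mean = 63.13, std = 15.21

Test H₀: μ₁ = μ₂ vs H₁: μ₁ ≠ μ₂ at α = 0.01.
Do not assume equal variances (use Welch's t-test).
Welch's two-sample t-test:
H₀: μ₁ = μ₂
H₁: μ₁ ≠ μ₂
s₁²/n₁ = 10.38²/21 = 5.1307,  s₂²/n₂ = 15.21²/21 = 11.0164
SE = √(s₁²/n₁ + s₂²/n₂) = √(5.1307 + 11.0164) = 4.0183
df (Welch-Satterthwaite) = (s₁²/n₁ + s₂²/n₂)² / [(s₁²/n₁)²/(n₁-1) + (s₂²/n₂)²/(n₂-1)] ≈ 35.31
t = (x̄₁ - x̄₂) / SE = (76.00 - 63.13) / 4.0183 = 12.87 / 4.0183 = 3.203
p-value = 0.0029

Since p-value < α = 0.01, we reject H₀.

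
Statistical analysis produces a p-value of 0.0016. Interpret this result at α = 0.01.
Since p = 0.0016 < α = 0.01, reject H₀.
There is sufficient evidence to reject the null hypothesis; the result is statistically significant at the 0.01 level.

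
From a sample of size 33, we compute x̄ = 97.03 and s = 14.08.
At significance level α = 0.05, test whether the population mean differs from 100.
One-sample t-test:
H₀: μ = 100
H₁: μ ≠ 100
df = n - 1 = 32
t = (x̄ - μ₀) / (s/√n) = (97.03 - 100) / (14.08/√33) = -1.212
p-value = 0.2345

Since p-value > α = 0.05, we fail to reject H₀.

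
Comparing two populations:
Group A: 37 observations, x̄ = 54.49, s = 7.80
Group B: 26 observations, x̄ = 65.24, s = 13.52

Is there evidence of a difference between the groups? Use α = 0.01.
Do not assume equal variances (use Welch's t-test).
Welch's two-sample t-test:
H₀: μ₁ = μ₂
H₁: μ₁ ≠ μ₂
s₁²/n₁ = 7.80²/37 = 1.6443,  s₂²/n₂ = 13.52²/26 = 7.0304
SE = √(s₁²/n₁ + s₂²/n₂) = √(1.6443 + 7.0304) = 2.9453
df (Welch-Satterthwaite) = (s₁²/n₁ + s₂²/n₂)² / [(s₁²/n₁)²/(n₁-1) + (s₂²/n₂)²/(n₂-1)] ≈ 36.67
t = (x̄₁ - x̄₂) / SE = (54.49 - 65.24) / 2.9453 = -10.75 / 2.9453 = -3.650
p-value = 0.0008

Since p-value < α = 0.01, we reject H₀.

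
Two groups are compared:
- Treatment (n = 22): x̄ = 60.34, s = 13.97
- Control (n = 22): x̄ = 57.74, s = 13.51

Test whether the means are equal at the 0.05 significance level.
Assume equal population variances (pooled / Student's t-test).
Student's two-sample t-test (equal variances):
H₀: μ₁ = μ₂
H₁: μ₁ ≠ μ₂
df = n₁ + n₂ - 2 = 42
Pooled variance s_p² = [(n₁-1)s₁² + (n₂-1)s₂²] / (n₁ + n₂ - 2) = [(21)(13.97²) + (21)(13.51²)] / 42 = 188.8405
SE = √(s_p²(1/n₁ + 1/n₂)) = √(188.8405 × (1/22 + 1/22)) = 4.1433
t = (x̄₁ - x̄₂) / SE = (60.34 - 57.74) / 4.1433 = 2.60 / 4.1433 = 0.628
p-value = 0.5337

Since p-value > α = 0.05, we fail to reject H₀.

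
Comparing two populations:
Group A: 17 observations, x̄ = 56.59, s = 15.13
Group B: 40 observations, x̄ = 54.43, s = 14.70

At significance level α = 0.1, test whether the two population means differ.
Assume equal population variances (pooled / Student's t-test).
Student's two-sample t-test (equal variances):
H₀: μ₁ = μ₂
H₁: μ₁ ≠ μ₂
df = n₁ + n₂ - 2 = 55
Pooled variance s_p² = [(n₁-1)s₁² + (n₂-1)s₂²] / (n₁ + n₂ - 2) = [(16)(15.13²) + (39)(14.70²)] / 55 = 219.8215
SE = √(s_p²(1/n₁ + 1/n₂)) = √(219.8215 × (1/17 + 1/40)) = 4.2926
t = (x̄₁ - x̄₂) / SE = (56.59 - 54.43) / 4.2926 = 2.16 / 4.2926 = 0.503
p-value = 0.6168

Since p-value > α = 0.1, we fail to reject H₀.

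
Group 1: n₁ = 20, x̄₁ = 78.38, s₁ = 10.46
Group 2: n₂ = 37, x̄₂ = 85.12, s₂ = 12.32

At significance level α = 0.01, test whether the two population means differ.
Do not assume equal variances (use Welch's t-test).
Welch's two-sample t-test:
H₀: μ₁ = μ₂
H₁: μ₁ ≠ μ₂
s₁²/n₁ = 10.46²/20 = 5.4706,  s₂²/n₂ = 12.32²/37 = 4.1022
SE = √(s₁²/n₁ + s₂²/n₂) = √(5.4706 + 4.1022) = 3.0940
df (Welch-Satterthwaite) = (s₁²/n₁ + s₂²/n₂)² / [(s₁²/n₁)²/(n₁-1) + (s₂²/n₂)²/(n₂-1)] ≈ 44.86
t = (x̄₁ - x̄₂) / SE = (78.38 - 85.12) / 3.0940 = -6.74 / 3.0940 = -2.178
p-value = 0.0347

Since p-value > α = 0.01, we fail to reject H₀.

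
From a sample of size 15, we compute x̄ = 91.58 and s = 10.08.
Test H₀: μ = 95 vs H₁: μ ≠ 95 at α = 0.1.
One-sample t-test:
H₀: μ = 95
H₁: μ ≠ 95
df = n - 1 = 14
t = (x̄ - μ₀) / (s/√n) = (91.58 - 95) / (10.08/√15) = -1.314
p-value = 0.2100

Since p-value > α = 0.1, we fail to reject H₀.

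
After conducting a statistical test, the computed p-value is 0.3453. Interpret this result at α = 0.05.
Since p = 0.3453 > α = 0.05, fail to reject H₀.
There is insufficient evidence to reject the null hypothesis; the result is not statistically significant at the 0.05 level.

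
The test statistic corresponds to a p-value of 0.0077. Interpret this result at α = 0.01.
Since p = 0.0077 < α = 0.01, reject H₀.
There is sufficient evidence to reject the null hypothesis; the result is statistically significant at the 0.01 level.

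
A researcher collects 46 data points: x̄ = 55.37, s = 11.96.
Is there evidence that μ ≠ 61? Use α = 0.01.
One-sample t-test:
H₀: μ = 61
H₁: μ ≠ 61
df = n - 1 = 45
t = (x̄ - μ₀) / (s/√n) = (55.37 - 61) / (11.96/√46) = -3.193
p-value = 0.0026

Since p-value < α = 0.01, we reject H₀.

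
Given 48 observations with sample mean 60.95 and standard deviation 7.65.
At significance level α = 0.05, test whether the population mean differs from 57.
One-sample t-test:
H₀: μ = 57
H₁: μ ≠ 57
df = n - 1 = 47
t = (x̄ - μ₀) / (s/√n) = (60.95 - 57) / (7.65/√48) = 3.577
p-value = 0.0008

Since p-value < α = 0.05, we reject H₀.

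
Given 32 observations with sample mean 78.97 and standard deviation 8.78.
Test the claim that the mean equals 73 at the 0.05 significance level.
One-sample t-test:
H₀: μ = 73
H₁: μ ≠ 73
df = n - 1 = 31
t = (x̄ - μ₀) / (s/√n) = (78.97 - 73) / (8.78/√32) = 3.846
p-value = 0.0006

Since p-value < α = 0.05, we reject H₀.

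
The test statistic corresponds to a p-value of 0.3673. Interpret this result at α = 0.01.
Since p = 0.3673 > α = 0.01, fail to reject H₀.
There is insufficient evidence to reject the null hypothesis; the result is not statistically significant at the 0.01 level.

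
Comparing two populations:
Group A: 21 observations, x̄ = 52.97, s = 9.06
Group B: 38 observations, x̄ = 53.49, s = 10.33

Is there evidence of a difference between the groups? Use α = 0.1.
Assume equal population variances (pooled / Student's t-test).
Student's two-sample t-test (equal variances):
H₀: μ₁ = μ₂
H₁: μ₁ ≠ μ₂
df = n₁ + n₂ - 2 = 57
Pooled variance s_p² = [(n₁-1)s₁² + (n₂-1)s₂²] / (n₁ + n₂ - 2) = [(20)(9.06²) + (37)(10.33²)] / 57 = 98.0684
SE = √(s_p²(1/n₁ + 1/n₂)) = √(98.0684 × (1/21 + 1/38)) = 2.6927
t = (x̄₁ - x̄₂) / SE = (52.97 - 53.49) / 2.6927 = -0.52 / 2.6927 = -0.193
p-value = 0.8476

Since p-value > α = 0.1, we fail to reject H₀.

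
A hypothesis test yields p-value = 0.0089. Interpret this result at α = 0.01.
Since p = 0.0089 < α = 0.01, reject H₀.
There is sufficient evidence to reject the null hypothesis; the result is statistically significant at the 0.01 level.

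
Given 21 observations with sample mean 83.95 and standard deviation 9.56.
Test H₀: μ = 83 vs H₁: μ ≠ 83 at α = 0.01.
One-sample t-test:
H₀: μ = 83
H₁: μ ≠ 83
df = n - 1 = 20
t = (x̄ - μ₀) / (s/√n) = (83.95 - 83) / (9.56/√21) = 0.455
p-value = 0.6537

Since p-value > α = 0.01, we fail to reject H₀.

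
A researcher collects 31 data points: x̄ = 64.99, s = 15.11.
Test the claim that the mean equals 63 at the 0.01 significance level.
One-sample t-test:
H₀: μ = 63
H₁: μ ≠ 63
df = n - 1 = 30
t = (x̄ - μ₀) / (s/√n) = (64.99 - 63) / (15.11/√31) = 0.733
p-value = 0.4691

Since p-value > α = 0.01, we fail to reject H₀.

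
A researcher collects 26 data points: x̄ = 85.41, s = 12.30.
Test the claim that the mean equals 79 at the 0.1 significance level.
One-sample t-test:
H₀: μ = 79
H₁: μ ≠ 79
df = n - 1 = 25
t = (x̄ - μ₀) / (s/√n) = (85.41 - 79) / (12.30/√26) = 2.657
p-value = 0.0135

Since p-value < α = 0.1, we reject H₀.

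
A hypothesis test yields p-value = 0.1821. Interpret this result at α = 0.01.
Since p = 0.1821 > α = 0.01, fail to reject H₀.
There is insufficient evidence to reject the null hypothesis; the result is not statistically significant at the 0.01 level.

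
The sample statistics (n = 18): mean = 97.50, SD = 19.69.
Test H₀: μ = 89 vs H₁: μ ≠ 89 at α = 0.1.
One-sample t-test:
H₀: μ = 89
H₁: μ ≠ 89
df = n - 1 = 17
t = (x̄ - μ₀) / (s/√n) = (97.50 - 89) / (19.69/√18) = 1.832
p-value = 0.0846

Since p-value < α = 0.1, we reject H₀.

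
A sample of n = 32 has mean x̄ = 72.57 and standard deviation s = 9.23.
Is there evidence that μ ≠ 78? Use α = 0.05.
One-sample t-test:
H₀: μ = 78
H₁: μ ≠ 78
df = n - 1 = 31
t = (x̄ - μ₀) / (s/√n) = (72.57 - 78) / (9.23/√32) = -3.328
p-value = 0.0023

Since p-value < α = 0.05, we reject H₀.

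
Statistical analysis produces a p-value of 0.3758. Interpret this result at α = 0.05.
Since p = 0.3758 > α = 0.05, fail to reject H₀.
There is insufficient evidence to reject the null hypothesis; the result is not statistically significant at the 0.05 level.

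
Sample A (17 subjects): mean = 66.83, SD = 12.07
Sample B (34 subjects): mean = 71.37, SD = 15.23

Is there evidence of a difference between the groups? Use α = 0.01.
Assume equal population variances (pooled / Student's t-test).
Student's two-sample t-test (equal variances):
H₀: μ₁ = μ₂
H₁: μ₁ ≠ μ₂
df = n₁ + n₂ - 2 = 49
Pooled variance s_p² = [(n₁-1)s₁² + (n₂-1)s₂²] / (n₁ + n₂ - 2) = [(16)(12.07²) + (33)(15.23²)] / 49 = 203.7838
SE = √(s_p²(1/n₁ + 1/n₂)) = √(203.7838 × (1/17 + 1/34)) = 4.2404
t = (x̄₁ - x̄₂) / SE = (66.83 - 71.37) / 4.2404 = -4.54 / 4.2404 = -1.071
p-value = 0.2896

Since p-value > α = 0.01, we fail to reject H₀.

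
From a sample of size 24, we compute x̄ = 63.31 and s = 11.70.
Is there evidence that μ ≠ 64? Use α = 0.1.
One-sample t-test:
H₀: μ = 64
H₁: μ ≠ 64
df = n - 1 = 23
t = (x̄ - μ₀) / (s/√n) = (63.31 - 64) / (11.70/√24) = -0.289
p-value = 0.7752

Since p-value > α = 0.1, we fail to reject H₀.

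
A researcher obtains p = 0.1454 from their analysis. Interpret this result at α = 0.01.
Since p = 0.1454 > α = 0.01, fail to reject H₀.
There is insufficient evidence to reject the null hypothesis; the result is not statistically significant at the 0.01 level.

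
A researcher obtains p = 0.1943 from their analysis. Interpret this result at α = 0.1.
Since p = 0.1943 > α = 0.1, fail to reject H₀.
There is insufficient evidence to reject the null hypothesis; the result is not statistically significant at the 0.1 level.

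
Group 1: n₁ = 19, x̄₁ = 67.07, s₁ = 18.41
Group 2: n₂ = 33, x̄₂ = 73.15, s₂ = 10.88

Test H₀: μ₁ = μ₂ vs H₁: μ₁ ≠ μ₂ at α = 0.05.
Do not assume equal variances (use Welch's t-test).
Welch's two-sample t-test:
H₀: μ₁ = μ₂
H₁: μ₁ ≠ μ₂
s₁²/n₁ = 18.41²/19 = 17.8383,  s₂²/n₂ = 10.88²/33 = 3.5871
SE = √(s₁²/n₁ + s₂²/n₂) = √(17.8383 + 3.5871) = 4.6288
df (Welch-Satterthwaite) = (s₁²/n₁ + s₂²/n₂)² / [(s₁²/n₁)²/(n₁-1) + (s₂²/n₂)²/(n₂-1)] ≈ 25.39
t = (x̄₁ - x̄₂) / SE = (67.07 - 73.15) / 4.6288 = -6.08 / 4.6288 = -1.314
p-value = 0.2008

Since p-value > α = 0.05, we fail to reject H₀.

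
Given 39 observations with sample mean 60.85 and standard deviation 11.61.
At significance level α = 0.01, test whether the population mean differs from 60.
One-sample t-test:
H₀: μ = 60
H₁: μ ≠ 60
df = n - 1 = 38
t = (x̄ - μ₀) / (s/√n) = (60.85 - 60) / (11.61/√39) = 0.457
p-value = 0.6501

Since p-value > α = 0.01, we fail to reject H₀.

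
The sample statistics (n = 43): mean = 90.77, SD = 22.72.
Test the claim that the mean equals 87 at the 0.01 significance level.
One-sample t-test:
H₀: μ = 87
H₁: μ ≠ 87
df = n - 1 = 42
t = (x̄ - μ₀) / (s/√n) = (90.77 - 87) / (22.72/√43) = 1.088
p-value = 0.2828

Since p-value > α = 0.01, we fail to reject H₀.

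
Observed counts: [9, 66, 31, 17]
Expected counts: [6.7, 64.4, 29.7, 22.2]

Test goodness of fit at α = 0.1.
Chi-square goodness of fit test:
H₀: observed counts match expected distribution
H₁: observed counts differ from expected distribution
df = k - 1 = 3
χ² = Σ(O - E)²/E
   = (9 - 6.7)²/6.7 + (66 - 64.4)²/64.4 + (31 - 29.7)²/29.7 + (17 - 22.2)²/22.2
   = 0.790 + 0.040 + 0.057 + 1.218
   = 2.10
p-value = 0.5511

Since p-value > α = 0.1, we fail to reject H₀.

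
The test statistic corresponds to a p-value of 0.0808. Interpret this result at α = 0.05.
Since p = 0.0808 > α = 0.05, fail to reject H₀.
There is insufficient evidence to reject the null hypothesis; the result is not statistically significant at the 0.05 level.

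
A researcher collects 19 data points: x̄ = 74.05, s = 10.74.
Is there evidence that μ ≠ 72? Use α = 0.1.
One-sample t-test:
H₀: μ = 72
H₁: μ ≠ 72
df = n - 1 = 18
t = (x̄ - μ₀) / (s/√n) = (74.05 - 72) / (10.74/√19) = 0.832
p-value = 0.4163

Since p-value > α = 0.1, we fail to reject H₀.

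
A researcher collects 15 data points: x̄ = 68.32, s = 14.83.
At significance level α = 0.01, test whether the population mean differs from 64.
One-sample t-test:
H₀: μ = 64
H₁: μ ≠ 64
df = n - 1 = 14
t = (x̄ - μ₀) / (s/√n) = (68.32 - 64) / (14.83/√15) = 1.128
p-value = 0.2782

Since p-value > α = 0.01, we fail to reject H₀.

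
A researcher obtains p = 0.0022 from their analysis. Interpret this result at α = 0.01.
Since p = 0.0022 < α = 0.01, reject H₀.
There is sufficient evidence to reject the null hypothesis; the result is statistically significant at the 0.01 level.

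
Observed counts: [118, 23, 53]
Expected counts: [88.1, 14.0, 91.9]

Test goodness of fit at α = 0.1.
Chi-square goodness of fit test:
H₀: observed counts match expected distribution
H₁: observed counts differ from expected distribution
df = k - 1 = 2
χ² = Σ(O - E)²/E
   = (118 - 88.1)²/88.1 + (23 - 14.0)²/14.0 + (53 - 91.9)²/91.9
   = 10.148 + 5.786 + 16.466
   = 32.40
p-value < 0.0001

Since p-value < α = 0.1, we reject H₀.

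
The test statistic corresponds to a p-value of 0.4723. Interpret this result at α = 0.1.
Since p = 0.4723 > α = 0.1, fail to reject H₀.
There is insufficient evidence to reject the null hypothesis; the result is not statistically significant at the 0.1 level.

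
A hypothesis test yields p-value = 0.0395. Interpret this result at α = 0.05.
Since p = 0.0395 < α = 0.05, reject H₀.
There is sufficient evidence to reject the null hypothesis; the result is statistically significant at the 0.05 level.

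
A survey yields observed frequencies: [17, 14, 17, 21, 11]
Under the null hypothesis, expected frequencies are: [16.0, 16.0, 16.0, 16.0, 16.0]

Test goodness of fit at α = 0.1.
Chi-square goodness of fit test:
H₀: observed counts match expected distribution
H₁: observed counts differ from expected distribution
df = k - 1 = 4
χ² = Σ(O - E)²/E
   = (17 - 16.0)²/16.0 + (14 - 16.0)²/16.0 + (17 - 16.0)²/16.0 + (21 - 16.0)²/16.0 + (11 - 16.0)²/16.0
   = 0.062 + 0.250 + 0.062 + 1.562 + 1.562
   = 3.50
p-value = 0.4779

Since p-value > α = 0.1, we fail to reject H₀.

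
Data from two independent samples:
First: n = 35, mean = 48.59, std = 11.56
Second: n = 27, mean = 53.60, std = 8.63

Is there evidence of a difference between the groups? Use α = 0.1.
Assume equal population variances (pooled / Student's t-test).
Student's two-sample t-test (equal variances):
H₀: μ₁ = μ₂
H₁: μ₁ ≠ μ₂
df = n₁ + n₂ - 2 = 60
Pooled variance s_p² = [(n₁-1)s₁² + (n₂-1)s₂²] / (n₁ + n₂ - 2) = [(34)(11.56²) + (26)(8.63²)] / 60 = 107.9990
SE = √(s_p²(1/n₁ + 1/n₂)) = √(107.9990 × (1/35 + 1/27)) = 2.6619
t = (x̄₁ - x̄₂) / SE = (48.59 - 53.60) / 2.6619 = -5.01 / 2.6619 = -1.882
p-value = 0.0647

Since p-value < α = 0.1, we reject H₀.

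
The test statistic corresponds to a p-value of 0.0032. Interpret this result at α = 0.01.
Since p = 0.0032 < α = 0.01, reject H₀.
There is sufficient evidence to reject the null hypothesis; the result is statistically significant at the 0.01 level.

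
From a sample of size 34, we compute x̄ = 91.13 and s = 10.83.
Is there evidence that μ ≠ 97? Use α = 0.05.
One-sample t-test:
H₀: μ = 97
H₁: μ ≠ 97
df = n - 1 = 33
t = (x̄ - μ₀) / (s/√n) = (91.13 - 97) / (10.83/√34) = -3.160
p-value = 0.0034

Since p-value < α = 0.05, we reject H₀.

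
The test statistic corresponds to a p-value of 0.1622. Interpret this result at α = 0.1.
Since p = 0.1622 > α = 0.1, fail to reject H₀.
There is insufficient evidence to reject the null hypothesis; the result is not statistically significant at the 0.1 level.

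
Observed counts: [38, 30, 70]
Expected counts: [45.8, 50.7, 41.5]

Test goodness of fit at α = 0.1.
Chi-square goodness of fit test:
H₀: observed counts match expected distribution
H₁: observed counts differ from expected distribution
df = k - 1 = 2
χ² = Σ(O - E)²/E
   = (38 - 45.8)²/45.8 + (30 - 50.7)²/50.7 + (70 - 41.5)²/41.5
   = 1.328 + 8.451 + 19.572
   = 29.35
p-value < 0.0001

Since p-value < α = 0.1, we reject H₀.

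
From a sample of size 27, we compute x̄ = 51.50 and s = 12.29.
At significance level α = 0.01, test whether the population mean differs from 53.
One-sample t-test:
H₀: μ = 53
H₁: μ ≠ 53
df = n - 1 = 26
t = (x̄ - μ₀) / (s/√n) = (51.50 - 53) / (12.29/√27) = -0.634
p-value = 0.5315

Since p-value > α = 0.01, we fail to reject H₀.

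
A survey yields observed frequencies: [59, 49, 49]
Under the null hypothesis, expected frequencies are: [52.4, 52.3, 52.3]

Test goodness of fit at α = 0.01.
Chi-square goodness of fit test:
H₀: observed counts match expected distribution
H₁: observed counts differ from expected distribution
df = k - 1 = 2
χ² = Σ(O - E)²/E
   = (59 - 52.4)²/52.4 + (49 - 52.3)²/52.3 + (49 - 52.3)²/52.3
   = 0.831 + 0.208 + 0.208
   = 1.25
p-value = 0.5359

Since p-value > α = 0.01, we fail to reject H₀.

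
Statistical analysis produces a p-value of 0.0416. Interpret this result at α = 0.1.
Since p = 0.0416 < α = 0.1, reject H₀.
There is sufficient evidence to reject the null hypothesis; the result is statistically significant at the 0.1 level.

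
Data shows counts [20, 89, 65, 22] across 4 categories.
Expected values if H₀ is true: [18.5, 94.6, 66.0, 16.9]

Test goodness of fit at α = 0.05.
Chi-square goodness of fit test:
H₀: observed counts match expected distribution
H₁: observed counts differ from expected distribution
df = k - 1 = 3
χ² = Σ(O - E)²/E
   = (20 - 18.5)²/18.5 + (89 - 94.6)²/94.6 + (65 - 66.0)²/66.0 + (22 - 16.9)²/16.9
   = 0.122 + 0.332 + 0.015 + 1.539
   = 2.01
p-value = 0.5709

Since p-value > α = 0.05, we fail to reject H₀.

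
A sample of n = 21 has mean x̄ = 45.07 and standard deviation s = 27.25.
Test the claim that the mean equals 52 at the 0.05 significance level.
One-sample t-test:
H₀: μ = 52
H₁: μ ≠ 52
df = n - 1 = 20
t = (x̄ - μ₀) / (s/√n) = (45.07 - 52) / (27.25/√21) = -1.165
p-value = 0.2576

Since p-value > α = 0.05, we fail to reject H₀.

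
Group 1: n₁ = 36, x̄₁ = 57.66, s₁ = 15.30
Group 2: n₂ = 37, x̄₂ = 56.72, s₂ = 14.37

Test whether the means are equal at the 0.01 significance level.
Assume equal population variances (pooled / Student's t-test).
Student's two-sample t-test (equal variances):
H₀: μ₁ = μ₂
H₁: μ₁ ≠ μ₂
df = n₁ + n₂ - 2 = 71
Pooled variance s_p² = [(n₁-1)s₁² + (n₂-1)s₂²] / (n₁ + n₂ - 2) = [(35)(15.30²) + (36)(14.37²)] / 71 = 220.0991
SE = √(s_p²(1/n₁ + 1/n₂)) = √(220.0991 × (1/36 + 1/37)) = 3.4731
t = (x̄₁ - x̄₂) / SE = (57.66 - 56.72) / 3.4731 = 0.94 / 3.4731 = 0.271
p-value = 0.7874

Since p-value > α = 0.01, we fail to reject H₀.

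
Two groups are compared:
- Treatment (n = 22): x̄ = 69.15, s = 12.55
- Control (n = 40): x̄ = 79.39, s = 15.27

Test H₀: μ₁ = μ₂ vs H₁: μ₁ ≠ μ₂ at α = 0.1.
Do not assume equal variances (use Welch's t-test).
Welch's two-sample t-test:
H₀: μ₁ = μ₂
H₁: μ₁ ≠ μ₂
s₁²/n₁ = 12.55²/22 = 7.1592,  s₂²/n₂ = 15.27²/40 = 5.8293
SE = √(s₁²/n₁ + s₂²/n₂) = √(7.1592 + 5.8293) = 3.6040
df (Welch-Satterthwaite) = (s₁²/n₁ + s₂²/n₂)² / [(s₁²/n₁)²/(n₁-1) + (s₂²/n₂)²/(n₂-1)] ≈ 50.94
t = (x̄₁ - x̄₂) / SE = (69.15 - 79.39) / 3.6040 = -10.24 / 3.6040 = -2.841
p-value = 0.0064

Since p-value < α = 0.1, we reject H₀.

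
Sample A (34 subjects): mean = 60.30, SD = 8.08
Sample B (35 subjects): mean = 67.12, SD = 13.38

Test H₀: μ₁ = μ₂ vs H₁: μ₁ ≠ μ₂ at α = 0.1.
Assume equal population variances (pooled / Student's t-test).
Student's two-sample t-test (equal variances):
H₀: μ₁ = μ₂
H₁: μ₁ ≠ μ₂
df = n₁ + n₂ - 2 = 67
Pooled variance s_p² = [(n₁-1)s₁² + (n₂-1)s₂²] / (n₁ + n₂ - 2) = [(33)(8.08²) + (34)(13.38²)] / 67 = 123.0042
SE = √(s_p²(1/n₁ + 1/n₂)) = √(123.0042 × (1/34 + 1/35)) = 2.6706
t = (x̄₁ - x̄₂) / SE = (60.30 - 67.12) / 2.6706 = -6.82 / 2.6706 = -2.554
p-value = 0.0129

Since p-value < α = 0.1, we reject H₀.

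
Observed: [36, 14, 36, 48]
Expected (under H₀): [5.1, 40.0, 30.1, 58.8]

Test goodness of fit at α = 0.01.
Chi-square goodness of fit test:
H₀: observed counts match expected distribution
H₁: observed counts differ from expected distribution
df = k - 1 = 3
χ² = Σ(O - E)²/E
   = (36 - 5.1)²/5.1 + (14 - 40.0)²/40.0 + (36 - 30.1)²/30.1 + (48 - 58.8)²/58.8
   = 187.218 + 16.900 + 1.156 + 1.984
   = 207.26
p-value < 0.0001

Since p-value < α = 0.01, we reject H₀.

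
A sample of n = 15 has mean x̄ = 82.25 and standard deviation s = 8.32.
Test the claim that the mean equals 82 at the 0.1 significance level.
One-sample t-test:
H₀: μ = 82
H₁: μ ≠ 82
df = n - 1 = 14
t = (x̄ - μ₀) / (s/√n) = (82.25 - 82) / (8.32/√15) = 0.116
p-value = 0.9090

Since p-value > α = 0.1, we fail to reject H₀.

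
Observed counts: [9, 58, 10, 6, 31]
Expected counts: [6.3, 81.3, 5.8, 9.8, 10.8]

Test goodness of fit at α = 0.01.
Chi-square goodness of fit test:
H₀: observed counts match expected distribution
H₁: observed counts differ from expected distribution
df = k - 1 = 4
χ² = Σ(O - E)²/E
   = (9 - 6.3)²/6.3 + (58 - 81.3)²/81.3 + (10 - 5.8)²/5.8 + (6 - 9.8)²/9.8 + (31 - 10.8)²/10.8
   = 1.157 + 6.678 + 3.041 + 1.473 + 37.781
   = 50.13
p-value < 0.0001

Since p-value < α = 0.01, we reject H₀.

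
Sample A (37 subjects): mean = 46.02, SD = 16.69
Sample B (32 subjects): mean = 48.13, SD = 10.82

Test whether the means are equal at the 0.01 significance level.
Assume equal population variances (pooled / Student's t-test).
Student's two-sample t-test (equal variances):
H₀: μ₁ = μ₂
H₁: μ₁ ≠ μ₂
df = n₁ + n₂ - 2 = 67
Pooled variance s_p² = [(n₁-1)s₁² + (n₂-1)s₂²] / (n₁ + n₂ - 2) = [(36)(16.69²) + (31)(10.82²)] / 67 = 203.8398
SE = √(s_p²(1/n₁ + 1/n₂)) = √(203.8398 × (1/37 + 1/32)) = 3.4466
t = (x̄₁ - x̄₂) / SE = (46.02 - 48.13) / 3.4466 = -2.11 / 3.4466 = -0.612
p-value = 0.5425

Since p-value > α = 0.01, we fail to reject H₀.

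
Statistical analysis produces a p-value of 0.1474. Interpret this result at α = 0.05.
Since p = 0.1474 > α = 0.05, fail to reject H₀.
There is insufficient evidence to reject the null hypothesis; the result is not statistically significant at the 0.05 level.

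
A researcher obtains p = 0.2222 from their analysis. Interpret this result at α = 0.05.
Since p = 0.2222 > α = 0.05, fail to reject H₀.
There is insufficient evidence to reject the null hypothesis; the result is not statistically significant at the 0.05 level.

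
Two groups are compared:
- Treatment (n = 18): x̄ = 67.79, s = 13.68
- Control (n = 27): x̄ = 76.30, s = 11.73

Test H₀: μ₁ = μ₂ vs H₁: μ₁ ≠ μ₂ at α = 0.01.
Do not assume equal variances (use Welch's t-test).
Welch's two-sample t-test:
H₀: μ₁ = μ₂
H₁: μ₁ ≠ μ₂
s₁²/n₁ = 13.68²/18 = 10.3968,  s₂²/n₂ = 11.73²/27 = 5.0960
SE = √(s₁²/n₁ + s₂²/n₂) = √(10.3968 + 5.0960) = 3.9361
df (Welch-Satterthwaite) = (s₁²/n₁ + s₂²/n₂)² / [(s₁²/n₁)²/(n₁-1) + (s₂²/n₂)²/(n₂-1)] ≈ 32.62
t = (x̄₁ - x̄₂) / SE = (67.79 - 76.30) / 3.9361 = -8.51 / 3.9361 = -2.162
p-value = 0.0381

Since p-value > α = 0.01, we fail to reject H₀.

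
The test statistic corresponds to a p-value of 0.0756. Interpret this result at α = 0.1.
Since p = 0.0756 < α = 0.1, reject H₀.
There is sufficient evidence to reject the null hypothesis; the result is statistically significant at the 0.1 level.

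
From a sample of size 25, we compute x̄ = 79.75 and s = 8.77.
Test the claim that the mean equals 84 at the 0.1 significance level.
One-sample t-test:
H₀: μ = 84
H₁: μ ≠ 84
df = n - 1 = 24
t = (x̄ - μ₀) / (s/√n) = (79.75 - 84) / (8.77/√25) = -2.423
p-value = 0.0233

Since p-value < α = 0.1, we reject H₀.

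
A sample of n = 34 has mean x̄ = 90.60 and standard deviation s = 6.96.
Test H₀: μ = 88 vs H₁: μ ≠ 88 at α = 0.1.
One-sample t-test:
H₀: μ = 88
H₁: μ ≠ 88
df = n - 1 = 33
t = (x̄ - μ₀) / (s/√n) = (90.60 - 88) / (6.96/√34) = 2.178
p-value = 0.0366

Since p-value < α = 0.1, we reject H₀.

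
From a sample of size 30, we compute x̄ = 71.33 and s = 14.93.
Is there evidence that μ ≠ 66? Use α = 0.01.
One-sample t-test:
H₀: μ = 66
H₁: μ ≠ 66
df = n - 1 = 29
t = (x̄ - μ₀) / (s/√n) = (71.33 - 66) / (14.93/√30) = 1.955
p-value = 0.0602

Since p-value > α = 0.01, we fail to reject H₀.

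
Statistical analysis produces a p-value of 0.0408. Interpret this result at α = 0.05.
Since p = 0.0408 < α = 0.05, reject H₀.
There is sufficient evidence to reject the null hypothesis; the result is statistically significant at the 0.05 level.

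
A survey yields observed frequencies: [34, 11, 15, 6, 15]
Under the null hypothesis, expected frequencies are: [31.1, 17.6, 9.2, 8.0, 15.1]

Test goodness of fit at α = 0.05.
Chi-square goodness of fit test:
H₀: observed counts match expected distribution
H₁: observed counts differ from expected distribution
df = k - 1 = 4
χ² = Σ(O - E)²/E
   = (34 - 31.1)²/31.1 + (11 - 17.6)²/17.6 + (15 - 9.2)²/9.2 + (6 - 8.0)²/8.0 + (15 - 15.1)²/15.1
   = 0.270 + 2.475 + 3.657 + 0.500 + 0.001
   = 6.90
p-value = 0.1411

Since p-value > α = 0.05, we fail to reject H₀.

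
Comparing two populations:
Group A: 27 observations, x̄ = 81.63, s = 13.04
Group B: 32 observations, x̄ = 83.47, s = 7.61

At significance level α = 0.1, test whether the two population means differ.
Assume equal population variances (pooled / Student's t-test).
Student's two-sample t-test (equal variances):
H₀: μ₁ = μ₂
H₁: μ₁ ≠ μ₂
df = n₁ + n₂ - 2 = 57
Pooled variance s_p² = [(n₁-1)s₁² + (n₂-1)s₂²] / (n₁ + n₂ - 2) = [(26)(13.04²) + (31)(7.61²)] / 57 = 109.0589
SE = √(s_p²(1/n₁ + 1/n₂)) = √(109.0589 × (1/27 + 1/32)) = 2.7290
t = (x̄₁ - x̄₂) / SE = (81.63 - 83.47) / 2.7290 = -1.84 / 2.7290 = -0.674
p-value = 0.5029

Since p-value > α = 0.1, we fail to reject H₀.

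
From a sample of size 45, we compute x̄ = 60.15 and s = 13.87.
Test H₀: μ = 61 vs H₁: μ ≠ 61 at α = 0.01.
One-sample t-test:
H₀: μ = 61
H₁: μ ≠ 61
df = n - 1 = 44
t = (x̄ - μ₀) / (s/√n) = (60.15 - 61) / (13.87/√45) = -0.411
p-value = 0.6830

Since p-value > α = 0.01, we fail to reject H₀.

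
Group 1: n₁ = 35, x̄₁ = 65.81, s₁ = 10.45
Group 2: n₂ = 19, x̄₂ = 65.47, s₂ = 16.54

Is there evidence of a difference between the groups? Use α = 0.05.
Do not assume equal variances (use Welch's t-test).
Welch's two-sample t-test:
H₀: μ₁ = μ₂
H₁: μ₁ ≠ μ₂
s₁²/n₁ = 10.45²/35 = 3.1201,  s₂²/n₂ = 16.54²/19 = 14.3985
SE = √(s₁²/n₁ + s₂²/n₂) = √(3.1201 + 14.3985) = 4.1855
df (Welch-Satterthwaite) = (s₁²/n₁ + s₂²/n₂)² / [(s₁²/n₁)²/(n₁-1) + (s₂²/n₂)²/(n₂-1)] ≈ 26.00
t = (x̄₁ - x̄₂) / SE = (65.81 - 65.47) / 4.1855 = 0.34 / 4.1855 = 0.081
p-value = 0.9359

Since p-value > α = 0.05, we fail to reject H₀.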